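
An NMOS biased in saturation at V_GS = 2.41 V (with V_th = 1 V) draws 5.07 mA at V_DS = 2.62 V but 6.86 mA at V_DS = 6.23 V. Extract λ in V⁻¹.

λ = 0.131 V⁻¹

With V_GS fixed, I_D ∝ (1 + λ V_DS) in saturation, so I_D2/I_D1 = (1 + λ V_DS2)/(1 + λ V_DS1).
6.86/5.07 = 1.353 = (1 + 6.23 λ)/(1 + 2.62 λ).
Solving: λ (I_D1 V_DS2 − I_D2 V_DS1) = I_D2 − I_D1, so λ = (6.86 − 5.07) / (5.07 × 6.23 − 6.86 × 2.62) = 1.79 / 13.6 = 0.131 V⁻¹.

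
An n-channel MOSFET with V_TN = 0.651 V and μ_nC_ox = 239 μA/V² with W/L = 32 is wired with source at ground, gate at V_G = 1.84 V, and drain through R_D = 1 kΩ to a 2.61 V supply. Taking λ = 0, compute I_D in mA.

I_D = 2.32 mA

V_GS = V_G = 1.84 V, so V_ov = 1.84 − 0.651 = 1.19 V.
k_n = μ_nC_ox · (W/L) = 7.648 mA/V².
Assume saturation: I_D = ½ k_n V_ov² = 0.5 × 7.648 × 1.19² = 5.41 mA, giving V_DS = V_DD − I_D R_D = 2.61 − 5.41 × 1 = -2.8 V.
But -2.8 V < V_ov = 1.19 V, so the device is actually in triode.
In triode I_D = k_n[V_ov V_DS − ½ V_DS²] and I_D = (V_DD − V_DS)/R_D. Equating: 3.82 V_DS² − 10.09 V_DS + 2.61 = 0, giving V_DS = 0.291 V (the root below V_ov).
I_D = (2.61 − 0.291) / 1 = 2.32 mA.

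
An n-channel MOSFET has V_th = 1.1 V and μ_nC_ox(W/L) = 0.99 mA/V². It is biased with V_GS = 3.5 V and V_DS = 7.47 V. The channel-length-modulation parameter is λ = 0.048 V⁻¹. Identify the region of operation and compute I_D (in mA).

Saturation; I_D = 3.87 mA

V_ov = V_GS − V_th = 3.5 − 1.1 = 2.4 V.
Since V_DS = 7.47 V ≥ V_ov = 2.4 V, the device is in saturation.
I_D = ½ k_n V_ov² (1 + λ V_DS) = 0.5 × 0.99 × 2.4² × (1 + 0.048 × 7.47) = 3.87 mA.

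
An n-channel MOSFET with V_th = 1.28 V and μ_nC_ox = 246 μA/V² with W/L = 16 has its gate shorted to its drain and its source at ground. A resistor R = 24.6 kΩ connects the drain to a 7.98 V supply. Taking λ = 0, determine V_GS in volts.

V_GS = 1.64 V

With gate tied to drain, V_GS = V_DS ≥ V_GS − V_th, so the device is in saturation.
k_n = μ_nC_ox · (W/L) = 3.936 mA/V².
KCL at the drain: ½ k_n (V_GS − V_th)² = (V_DD − V_GS)/R.
Let x = V_GS − 1.28. Then 48.4 x² + x − 6.7 = 0, giving x = 0.362 V (positive root), so V_GS = 1.64 V.
I_D = (V_DD − V_GS)/R = (7.98 − 1.64) / 24.6 = 0.258 mA.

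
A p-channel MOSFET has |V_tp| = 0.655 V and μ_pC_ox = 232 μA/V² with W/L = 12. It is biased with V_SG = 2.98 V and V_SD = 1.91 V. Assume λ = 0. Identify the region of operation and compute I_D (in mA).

k_p = μ_pC_ox · (W/L) = 2.784 mA/V².
V_ov = V_SG − |V_tp| = 2.98 − 0.655 = 2.33 V.
Since V_SD = 1.91 V < V_ov = 2.33 V, the device is in the triode region.
I_D = k_p [V_ov · V_SD − ½ V_SD²] = 2.784 × [2.33 × 1.91 − 0.5 × 1.91²] = 7.28 mA.

Triode; I_D = 7.28 mA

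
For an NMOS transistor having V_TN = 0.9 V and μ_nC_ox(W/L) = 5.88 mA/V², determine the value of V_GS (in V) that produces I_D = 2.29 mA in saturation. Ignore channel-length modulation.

In saturation I_D = ½ k_n (V_GS − V_TN)², so V_GS − V_TN = √(2 I_D / k_n) = √(2 × 2.29 / 5.88) = 0.883 V.
V_GS = 0.9 + 0.883 = 1.78 V.

V_GS = 1.78 V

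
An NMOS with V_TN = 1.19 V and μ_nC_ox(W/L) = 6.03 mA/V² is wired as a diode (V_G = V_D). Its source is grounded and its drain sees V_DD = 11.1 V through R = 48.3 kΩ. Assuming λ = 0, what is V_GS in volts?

V_GS = 1.45 V

With gate tied to drain, V_GS = V_DS ≥ V_GS − V_TN, so the device is in saturation.
KCL at the drain: ½ k_n (V_GS − V_TN)² = (V_DD − V_GS)/R.
Let x = V_GS − 1.19. Then 146 x² + x − 9.91 = 0, giving x = 0.257 V (positive root), so V_GS = 1.45 V.
I_D = (V_DD − V_GS)/R = (11.1 − 1.45) / 48.3 = 0.2 mA.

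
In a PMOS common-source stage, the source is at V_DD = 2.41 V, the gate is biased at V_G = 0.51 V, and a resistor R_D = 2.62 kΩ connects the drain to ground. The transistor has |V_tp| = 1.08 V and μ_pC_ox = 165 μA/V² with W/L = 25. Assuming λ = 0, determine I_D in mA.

V_SG = V_DD − V_G = 2.41 − 0.51 = 1.9 V, so V_ov = 1.9 − 1.08 = 0.82 V.
k_p = μ_pC_ox · (W/L) = 4.125 mA/V².
Assume saturation: I_D = ½ k_p V_ov² = 0.5 × 4.125 × 0.82² = 1.39 mA, giving V_SD = V_DD − I_D R_D = 2.41 − 1.39 × 2.62 = -1.22 V.
But -1.22 V < V_ov = 0.82 V, so the device is actually in triode.
In triode I_D = k_p[V_ov V_SD − ½ V_SD²] and I_D = (V_DD − V_SD)/R_D. Equating: 5.4 V_SD² − 9.862 V_SD + 2.41 = 0, giving V_SD = 0.291 V (the root below V_ov).
I_D = (2.41 − 0.291) / 2.62 = 0.809 mA.

I_D = 0.809 mA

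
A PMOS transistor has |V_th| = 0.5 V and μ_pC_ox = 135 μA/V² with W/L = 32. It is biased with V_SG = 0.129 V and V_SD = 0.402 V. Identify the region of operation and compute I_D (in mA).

V_SG = 0.129 V < |V_th| = 0.5 V, so the transistor is in cutoff.

Cutoff; I_D = 0 mA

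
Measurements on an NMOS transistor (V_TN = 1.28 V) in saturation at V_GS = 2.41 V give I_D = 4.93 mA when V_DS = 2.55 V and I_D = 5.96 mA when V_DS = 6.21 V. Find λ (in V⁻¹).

λ = 0.0668 V⁻¹

With V_GS fixed, I_D ∝ (1 + λ V_DS) in saturation, so I_D2/I_D1 = (1 + λ V_DS2)/(1 + λ V_DS1).
5.96/4.93 = 1.209 = (1 + 6.21 λ)/(1 + 2.55 λ).
Solving: λ (I_D1 V_DS2 − I_D2 V_DS1) = I_D2 − I_D1, so λ = (5.96 − 4.93) / (4.93 × 6.21 − 5.96 × 2.55) = 1.03 / 15.4 = 0.0668 V⁻¹.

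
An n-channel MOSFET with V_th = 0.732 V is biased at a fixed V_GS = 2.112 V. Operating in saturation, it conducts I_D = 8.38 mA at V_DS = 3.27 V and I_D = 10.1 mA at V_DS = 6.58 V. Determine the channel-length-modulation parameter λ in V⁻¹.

With V_GS fixed, I_D ∝ (1 + λ V_DS) in saturation, so I_D2/I_D1 = (1 + λ V_DS2)/(1 + λ V_DS1).
10.1/8.38 = 1.205 = (1 + 6.58 λ)/(1 + 3.27 λ).
Solving: λ (I_D1 V_DS2 − I_D2 V_DS1) = I_D2 − I_D1, so λ = (10.1 − 8.38) / (8.38 × 6.58 − 10.1 × 3.27) = 1.72 / 22.1 = 0.0778 V⁻¹.

λ = 0.0778 V⁻¹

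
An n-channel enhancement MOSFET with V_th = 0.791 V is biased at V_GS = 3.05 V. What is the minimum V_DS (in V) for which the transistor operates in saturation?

V_DS,sat = 2.26 V

The boundary between triode and saturation is V_DS = V_GS − V_th = V_ov.
V_ov = 3.05 − 0.791 = 2.26 V.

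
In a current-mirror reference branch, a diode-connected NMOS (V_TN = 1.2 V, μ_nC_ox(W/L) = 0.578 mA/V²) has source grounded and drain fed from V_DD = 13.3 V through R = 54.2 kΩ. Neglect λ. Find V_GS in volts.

With gate tied to drain, V_GS = V_DS ≥ V_GS − V_TN, so the device is in saturation.
KCL at the drain: ½ k_n (V_GS − V_TN)² = (V_DD − V_GS)/R.
Let x = V_GS − 1.2. Then 15.7 x² + x − 12.1 = 0, giving x = 0.848 V (positive root), so V_GS = 2.05 V.
I_D = (V_DD − V_GS)/R = (13.3 − 2.05) / 54.2 = 0.208 mA.

V_GS = 2.05 V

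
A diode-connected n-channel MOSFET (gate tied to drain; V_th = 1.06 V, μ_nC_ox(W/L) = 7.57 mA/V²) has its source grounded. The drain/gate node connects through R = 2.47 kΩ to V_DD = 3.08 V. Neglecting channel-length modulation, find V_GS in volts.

With gate tied to drain, V_GS = V_DS ≥ V_GS − V_th, so the device is in saturation.
KCL at the drain: ½ k_n (V_GS − V_th)² = (V_DD − V_GS)/R.
Let x = V_GS − 1.06. Then 9.35 x² + x − 2.02 = 0, giving x = 0.414 V (positive root), so V_GS = 1.47 V.
I_D = (V_DD − V_GS)/R = (3.08 − 1.47) / 2.47 = 0.65 mA.

V_GS = 1.47 V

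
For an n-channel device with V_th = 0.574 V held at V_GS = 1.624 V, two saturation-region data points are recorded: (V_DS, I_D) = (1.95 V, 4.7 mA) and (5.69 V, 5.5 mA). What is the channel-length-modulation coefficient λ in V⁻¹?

λ = 0.0499 V⁻¹

With V_GS fixed, I_D ∝ (1 + λ V_DS) in saturation, so I_D2/I_D1 = (1 + λ V_DS2)/(1 + λ V_DS1).
5.5/4.7 = 1.17 = (1 + 5.69 λ)/(1 + 1.95 λ).
Solving: λ (I_D1 V_DS2 − I_D2 V_DS1) = I_D2 − I_D1, so λ = (5.5 − 4.7) / (4.7 × 5.69 − 5.5 × 1.95) = 0.8 / 16 = 0.0499 V⁻¹.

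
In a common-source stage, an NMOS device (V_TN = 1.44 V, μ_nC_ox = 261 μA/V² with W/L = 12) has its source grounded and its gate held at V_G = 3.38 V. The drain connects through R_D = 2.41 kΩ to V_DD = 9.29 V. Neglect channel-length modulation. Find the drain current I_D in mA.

V_GS = V_G = 3.38 V, so V_ov = 3.38 − 1.44 = 1.94 V.
k_n = μ_nC_ox · (W/L) = 3.132 mA/V².
Assume saturation: I_D = ½ k_n V_ov² = 0.5 × 3.132 × 1.94² = 5.89 mA, giving V_DS = V_DD − I_D R_D = 9.29 − 5.89 × 2.41 = -4.91 V.
But -4.91 V < V_ov = 1.94 V, so the device is actually in triode.
In triode I_D = k_n[V_ov V_DS − ½ V_DS²] and I_D = (V_DD − V_DS)/R_D. Equating: 3.77 V_DS² − 15.64 V_DS + 9.29 = 0, giving V_DS = 0.718 V (the root below V_ov).
I_D = (9.29 − 0.718) / 2.41 = 3.56 mA.

I_D = 3.56 mA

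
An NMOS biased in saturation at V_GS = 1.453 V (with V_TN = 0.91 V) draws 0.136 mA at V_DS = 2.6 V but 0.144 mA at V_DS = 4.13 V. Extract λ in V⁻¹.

With V_GS fixed, I_D ∝ (1 + λ V_DS) in saturation, so I_D2/I_D1 = (1 + λ V_DS2)/(1 + λ V_DS1).
0.144/0.136 = 1.059 = (1 + 4.13 λ)/(1 + 2.6 λ).
Solving: λ (I_D1 V_DS2 − I_D2 V_DS1) = I_D2 − I_D1, so λ = (0.144 − 0.136) / (0.136 × 4.13 − 0.144 × 2.6) = 0.008 / 0.187 = 0.0427 V⁻¹.

λ = 0.0427 V⁻¹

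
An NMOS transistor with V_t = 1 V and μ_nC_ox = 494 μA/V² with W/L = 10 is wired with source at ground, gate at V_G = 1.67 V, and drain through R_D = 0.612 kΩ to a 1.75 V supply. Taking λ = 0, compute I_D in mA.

V_GS = V_G = 1.67 V, so V_ov = 1.67 − 1 = 0.67 V.
k_n = μ_nC_ox · (W/L) = 4.94 mA/V².
Assume saturation: I_D = ½ k_n V_ov² = 0.5 × 4.94 × 0.67² = 1.11 mA, giving V_DS = V_DD − I_D R_D = 1.75 − 1.11 × 0.612 = 1.07 V.
V_DS = 1.07 V ≥ V_ov = 0.67 V, confirming saturation.

I_D = 1.11 mA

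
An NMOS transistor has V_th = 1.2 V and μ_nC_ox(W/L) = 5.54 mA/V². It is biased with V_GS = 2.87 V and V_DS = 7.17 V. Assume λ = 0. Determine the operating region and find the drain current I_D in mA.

V_ov = V_GS − V_th = 2.87 − 1.2 = 1.67 V.
Since V_DS = 7.17 V ≥ V_ov = 1.67 V, the device is in saturation.
I_D = ½ k_n V_ov² = 0.5 × 5.54 × 1.67² = 7.73 mA.

Saturation; I_D = 7.73 mA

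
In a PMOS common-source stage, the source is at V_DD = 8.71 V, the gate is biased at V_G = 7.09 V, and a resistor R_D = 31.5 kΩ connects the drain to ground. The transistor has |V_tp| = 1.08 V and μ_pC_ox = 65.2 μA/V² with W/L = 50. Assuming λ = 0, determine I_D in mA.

V_SG = V_DD − V_G = 8.71 − 7.09 = 1.62 V, so V_ov = 1.62 − 1.08 = 0.54 V.
k_p = μ_pC_ox · (W/L) = 3.26 mA/V².
Assume saturation: I_D = ½ k_p V_ov² = 0.5 × 3.26 × 0.54² = 0.475 mA, giving V_SD = V_DD − I_D R_D = 8.71 − 0.475 × 31.5 = -6.26 V.
But -6.26 V < V_ov = 0.54 V, so the device is actually in triode.
In triode I_D = k_p[V_ov V_SD − ½ V_SD²] and I_D = (V_DD − V_SD)/R_D. Equating: 51.3 V_SD² − 56.45 V_SD + 8.71 = 0, giving V_SD = 0.186 V (the root below V_ov).
I_D = (8.71 − 0.186) / 31.5 = 0.271 mA.

I_D = 0.271 mA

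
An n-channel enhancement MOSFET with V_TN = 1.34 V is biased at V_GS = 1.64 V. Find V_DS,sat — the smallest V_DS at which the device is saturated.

The boundary between triode and saturation is V_DS = V_GS − V_TN = V_ov.
V_ov = 1.64 − 1.34 = 0.3 V.

V_DS,sat = 0.300 V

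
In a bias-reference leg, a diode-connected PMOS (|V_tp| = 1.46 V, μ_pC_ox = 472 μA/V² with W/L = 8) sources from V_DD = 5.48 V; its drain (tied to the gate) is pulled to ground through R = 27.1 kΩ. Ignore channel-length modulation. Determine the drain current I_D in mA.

I_D = 0.138 mA

With gate tied to drain, V_SG = V_SD ≥ V_SG − |V_tp|, so the device is in saturation.
k_p = μ_pC_ox · (W/L) = 3.776 mA/V².
KCL at the drain: ½ k_p (V_SG − |V_tp|)² = (V_DD − V_SG)/R.
Let x = V_SG − 1.46. Then 51.2 x² + x − 4.02 = 0, giving x = 0.271 V (positive root), so V_SG = 1.73 V.
I_D = (V_DD − V_SG)/R = (5.48 − 1.73) / 27.1 = 0.138 mA.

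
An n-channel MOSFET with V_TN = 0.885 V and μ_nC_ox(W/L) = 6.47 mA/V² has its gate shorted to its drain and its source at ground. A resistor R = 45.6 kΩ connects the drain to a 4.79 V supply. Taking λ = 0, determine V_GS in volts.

V_GS = 1.04 V

With gate tied to drain, V_GS = V_DS ≥ V_GS − V_TN, so the device is in saturation.
KCL at the drain: ½ k_n (V_GS − V_TN)² = (V_DD − V_GS)/R.
Let x = V_GS − 0.885. Then 148 x² + x − 3.905 = 0, giving x = 0.159 V (positive root), so V_GS = 1.04 V.
I_D = (V_DD − V_GS)/R = (4.79 − 1.04) / 45.6 = 0.0821 mA.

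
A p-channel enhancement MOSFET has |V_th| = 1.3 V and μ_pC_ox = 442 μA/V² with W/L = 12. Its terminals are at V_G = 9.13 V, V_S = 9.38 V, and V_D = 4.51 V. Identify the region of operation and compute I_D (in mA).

Cutoff; I_D = 0 mA

V_SG = V_S − V_G = 9.38 − 9.13 = 0.25 V; V_SD = V_S − V_D = 9.38 − 4.51 = 4.87 V.
V_SG = 0.25 V < |V_th| = 1.3 V, so the transistor is in cutoff.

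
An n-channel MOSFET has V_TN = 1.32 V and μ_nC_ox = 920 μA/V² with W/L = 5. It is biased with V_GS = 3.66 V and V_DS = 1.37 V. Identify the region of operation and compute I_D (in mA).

Triode; I_D = 10.4 mA

k_n = μ_nC_ox · (W/L) = 4.6 mA/V².
V_ov = V_GS − V_TN = 3.66 − 1.32 = 2.34 V.
Since V_DS = 1.37 V < V_ov = 2.34 V, the device is in the triode region.
I_D = k_n [V_ov · V_DS − ½ V_DS²] = 4.6 × [2.34 × 1.37 − 0.5 × 1.37²] = 10.4 mA.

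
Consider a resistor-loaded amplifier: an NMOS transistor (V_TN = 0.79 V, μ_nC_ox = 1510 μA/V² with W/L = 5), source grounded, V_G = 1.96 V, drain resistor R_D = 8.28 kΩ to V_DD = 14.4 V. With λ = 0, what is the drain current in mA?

V_GS = V_G = 1.96 V, so V_ov = 1.96 − 0.79 = 1.17 V.
k_n = μ_nC_ox · (W/L) = 7.55 mA/V².
Assume saturation: I_D = ½ k_n V_ov² = 0.5 × 7.55 × 1.17² = 5.17 mA, giving V_DS = V_DD − I_D R_D = 14.4 − 5.17 × 8.28 = -28.4 V.
But -28.4 V < V_ov = 1.17 V, so the device is actually in triode.
In triode I_D = k_n[V_ov V_DS − ½ V_DS²] and I_D = (V_DD − V_DS)/R_D. Equating: 31.3 V_DS² − 74.14 V_DS + 14.4 = 0, giving V_DS = 0.213 V (the root below V_ov).
I_D = (14.4 − 0.213) / 8.28 = 1.71 mA.

I_D = 1.71 mA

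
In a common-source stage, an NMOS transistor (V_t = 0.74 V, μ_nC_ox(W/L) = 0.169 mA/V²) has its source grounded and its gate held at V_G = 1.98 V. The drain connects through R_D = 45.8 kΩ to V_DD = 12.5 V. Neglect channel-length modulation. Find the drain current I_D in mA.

V_GS = V_G = 1.98 V, so V_ov = 1.98 − 0.74 = 1.24 V.
Assume saturation: I_D = ½ k_n V_ov² = 0.5 × 0.169 × 1.24² = 0.13 mA, giving V_DS = V_DD − I_D R_D = 12.5 − 0.13 × 45.8 = 6.55 V.
V_DS = 6.55 V ≥ V_ov = 1.24 V, confirming saturation.

I_D = 0.130 mA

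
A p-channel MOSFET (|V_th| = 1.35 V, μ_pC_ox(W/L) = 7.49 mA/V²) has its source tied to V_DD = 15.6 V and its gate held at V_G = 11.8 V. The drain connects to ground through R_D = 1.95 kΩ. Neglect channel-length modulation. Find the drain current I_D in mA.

I_D = 7.76 mA

V_SG = V_DD − V_G = 15.6 − 11.8 = 3.8 V, so V_ov = 3.8 − 1.35 = 2.45 V.
Assume saturation: I_D = ½ k_p V_ov² = 0.5 × 7.49 × 2.45² = 22.5 mA, giving V_SD = V_DD − I_D R_D = 15.6 − 22.5 × 1.95 = -28.2 V.
But -28.2 V < V_ov = 2.45 V, so the device is actually in triode.
In triode I_D = k_p[V_ov V_SD − ½ V_SD²] and I_D = (V_DD − V_SD)/R_D. Equating: 7.3 V_SD² − 36.78 V_SD + 15.6 = 0, giving V_SD = 0.467 V (the root below V_ov).
I_D = (15.6 − 0.467) / 1.95 = 7.76 mA.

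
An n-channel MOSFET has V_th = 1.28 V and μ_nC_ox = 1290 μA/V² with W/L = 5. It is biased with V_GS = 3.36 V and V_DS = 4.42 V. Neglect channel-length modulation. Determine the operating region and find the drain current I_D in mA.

Saturation; I_D = 14.0 mA

k_n = μ_nC_ox · (W/L) = 6.45 mA/V².
V_ov = V_GS − V_th = 3.36 − 1.28 = 2.08 V.
Since V_DS = 4.42 V ≥ V_ov = 2.08 V, the device is in saturation.
I_D = ½ k_n V_ov² = 0.5 × 6.45 × 2.08² = 14 mA.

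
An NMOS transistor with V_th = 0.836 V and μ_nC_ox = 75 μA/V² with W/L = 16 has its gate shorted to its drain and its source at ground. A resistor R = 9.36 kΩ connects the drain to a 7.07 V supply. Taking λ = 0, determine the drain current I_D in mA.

I_D = 0.563 mA

With gate tied to drain, V_GS = V_DS ≥ V_GS − V_th, so the device is in saturation.
k_n = μ_nC_ox · (W/L) = 1.2 mA/V².
KCL at the drain: ½ k_n (V_GS − V_th)² = (V_DD − V_GS)/R.
Let x = V_GS − 0.836. Then 5.62 x² + x − 6.234 = 0, giving x = 0.968 V (positive root), so V_GS = 1.8 V.
I_D = (V_DD − V_GS)/R = (7.07 − 1.8) / 9.36 = 0.563 mA.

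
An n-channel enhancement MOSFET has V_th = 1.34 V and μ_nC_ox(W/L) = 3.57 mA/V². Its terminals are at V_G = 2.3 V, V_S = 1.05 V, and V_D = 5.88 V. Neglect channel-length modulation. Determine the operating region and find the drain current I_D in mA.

Cutoff; I_D = 0 mA

V_GS = V_G − V_S = 2.3 − 1.05 = 1.25 V; V_DS = V_D − V_S = 5.88 − 1.05 = 4.83 V.
V_GS = 1.25 V < V_th = 1.34 V, so the transistor is in cutoff.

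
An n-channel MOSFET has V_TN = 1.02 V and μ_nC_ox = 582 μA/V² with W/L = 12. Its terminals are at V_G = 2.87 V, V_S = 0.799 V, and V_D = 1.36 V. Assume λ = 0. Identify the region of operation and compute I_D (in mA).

Triode; I_D = 3.02 mA

V_GS = V_G − V_S = 2.87 − 0.799 = 2.07 V; V_DS = V_D − V_S = 1.36 − 0.799 = 0.561 V.
k_n = μ_nC_ox · (W/L) = 6.984 mA/V².
V_ov = V_GS − V_TN = 2.07 − 1.02 = 1.05 V.
Since V_DS = 0.561 V < V_ov = 1.05 V, the device is in the triode region.
I_D = k_n [V_ov · V_DS − ½ V_DS²] = 6.984 × [1.05 × 0.561 − 0.5 × 0.561²] = 3.02 mA.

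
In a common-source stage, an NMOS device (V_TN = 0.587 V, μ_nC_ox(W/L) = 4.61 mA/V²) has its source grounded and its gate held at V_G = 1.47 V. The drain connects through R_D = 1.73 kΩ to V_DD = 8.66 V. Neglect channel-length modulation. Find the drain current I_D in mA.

V_GS = V_G = 1.47 V, so V_ov = 1.47 − 0.587 = 0.883 V.
Assume saturation: I_D = ½ k_n V_ov² = 0.5 × 4.61 × 0.883² = 1.8 mA, giving V_DS = V_DD − I_D R_D = 8.66 − 1.8 × 1.73 = 5.55 V.
V_DS = 5.55 V ≥ V_ov = 0.883 V, confirming saturation.

I_D = 1.80 mA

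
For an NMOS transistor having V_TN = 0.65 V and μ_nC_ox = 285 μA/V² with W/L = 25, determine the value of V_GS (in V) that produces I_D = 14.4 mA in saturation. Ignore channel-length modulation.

k_n = μ_nC_ox · (W/L) = 7.125 mA/V².
In saturation I_D = ½ k_n (V_GS − V_TN)², so V_GS − V_TN = √(2 I_D / k_n) = √(2 × 14.4 / 7.125) = 2.01 V.
V_GS = 0.65 + 2.01 = 2.66 V.

V_GS = 2.66 V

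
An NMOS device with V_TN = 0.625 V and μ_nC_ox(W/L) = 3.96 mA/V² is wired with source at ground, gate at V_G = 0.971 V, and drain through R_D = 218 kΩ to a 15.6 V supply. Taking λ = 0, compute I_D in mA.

V_GS = V_G = 0.971 V, so V_ov = 0.971 − 0.625 = 0.346 V.
Assume saturation: I_D = ½ k_n V_ov² = 0.5 × 3.96 × 0.346² = 0.237 mA, giving V_DS = V_DD − I_D R_D = 15.6 − 0.237 × 218 = -36.1 V.
But -36.1 V < V_ov = 0.346 V, so the device is actually in triode.
In triode I_D = k_n[V_ov V_DS − ½ V_DS²] and I_D = (V_DD − V_DS)/R_D. Equating: 432 V_DS² − 299.7 V_DS + 15.6 = 0, giving V_DS = 0.0567 V (the root below V_ov).
I_D = (15.6 − 0.0567) / 218 = 0.0713 mA.

I_D = 0.0713 mA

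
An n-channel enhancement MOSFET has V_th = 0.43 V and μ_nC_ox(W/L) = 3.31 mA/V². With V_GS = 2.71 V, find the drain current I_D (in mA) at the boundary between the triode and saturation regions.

At the boundary V_DS = V_ov = V_GS − V_th = 2.71 − 0.43 = 2.28 V.
I_D = ½ k_n V_ov² = 0.5 × 3.31 × 2.28² = 8.6 mA.

I_D = 8.60 mA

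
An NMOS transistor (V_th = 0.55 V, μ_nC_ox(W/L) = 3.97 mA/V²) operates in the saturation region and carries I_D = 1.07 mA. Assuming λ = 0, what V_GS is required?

In saturation I_D = ½ k_n (V_GS − V_th)², so V_GS − V_th = √(2 I_D / k_n) = √(2 × 1.07 / 3.97) = 0.734 V.
V_GS = 0.55 + 0.734 = 1.28 V.

V_GS = 1.28 V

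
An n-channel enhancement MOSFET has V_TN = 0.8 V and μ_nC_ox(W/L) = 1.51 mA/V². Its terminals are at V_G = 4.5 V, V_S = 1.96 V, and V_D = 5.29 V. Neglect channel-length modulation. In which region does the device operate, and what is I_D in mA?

V_GS = V_G − V_S = 4.5 − 1.96 = 2.54 V; V_DS = V_D − V_S = 5.29 − 1.96 = 3.33 V.
V_ov = V_GS − V_TN = 2.54 − 0.8 = 1.74 V.
Since V_DS = 3.33 V ≥ V_ov = 1.74 V, the device is in saturation.
I_D = ½ k_n V_ov² = 0.5 × 1.51 × 1.74² = 2.29 mA.

Saturation; I_D = 2.29 mA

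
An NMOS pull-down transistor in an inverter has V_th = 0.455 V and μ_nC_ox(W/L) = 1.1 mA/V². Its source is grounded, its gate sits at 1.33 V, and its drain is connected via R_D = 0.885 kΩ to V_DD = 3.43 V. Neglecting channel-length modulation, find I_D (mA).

V_GS = V_G = 1.33 V, so V_ov = 1.33 − 0.455 = 0.875 V.
Assume saturation: I_D = ½ k_n V_ov² = 0.5 × 1.1 × 0.875² = 0.421 mA, giving V_DS = V_DD − I_D R_D = 3.43 − 0.421 × 0.885 = 3.06 V.
V_DS = 3.06 V ≥ V_ov = 0.875 V, confirming saturation.

I_D = 0.421 mA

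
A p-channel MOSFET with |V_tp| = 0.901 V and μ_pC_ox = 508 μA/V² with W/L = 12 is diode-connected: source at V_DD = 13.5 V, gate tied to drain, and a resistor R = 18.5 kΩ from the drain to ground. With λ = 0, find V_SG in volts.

V_SG = 1.36 V

With gate tied to drain, V_SG = V_SD ≥ V_SG − |V_tp|, so the device is in saturation.
k_p = μ_pC_ox · (W/L) = 6.096 mA/V².
KCL at the drain: ½ k_p (V_SG − |V_tp|)² = (V_DD − V_SG)/R.
Let x = V_SG − 0.901. Then 56.4 x² + x − 12.6 = 0, giving x = 0.464 V (positive root), so V_SG = 1.36 V.
I_D = (V_DD − V_SG)/R = (13.5 − 1.36) / 18.5 = 0.656 mA.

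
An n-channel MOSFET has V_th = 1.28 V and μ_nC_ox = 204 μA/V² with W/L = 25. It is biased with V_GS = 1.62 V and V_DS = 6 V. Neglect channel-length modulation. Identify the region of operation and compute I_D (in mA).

k_n = μ_nC_ox · (W/L) = 5.1 mA/V².
V_ov = V_GS − V_th = 1.62 − 1.28 = 0.34 V.
Since V_DS = 6 V ≥ V_ov = 0.34 V, the device is in saturation.
I_D = ½ k_n V_ov² = 0.5 × 5.1 × 0.34² = 0.295 mA.

Saturation; I_D = 0.295 mA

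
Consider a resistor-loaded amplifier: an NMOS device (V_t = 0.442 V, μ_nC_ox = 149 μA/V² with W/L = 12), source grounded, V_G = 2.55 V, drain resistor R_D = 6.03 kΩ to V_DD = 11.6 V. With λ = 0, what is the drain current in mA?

I_D = 1.83 mA

V_GS = V_G = 2.55 V, so V_ov = 2.55 − 0.442 = 2.11 V.
k_n = μ_nC_ox · (W/L) = 1.788 mA/V².
Assume saturation: I_D = ½ k_n V_ov² = 0.5 × 1.788 × 2.11² = 3.97 mA, giving V_DS = V_DD − I_D R_D = 11.6 − 3.97 × 6.03 = -12.4 V.
But -12.4 V < V_ov = 2.11 V, so the device is actually in triode.
In triode I_D = k_n[V_ov V_DS − ½ V_DS²] and I_D = (V_DD − V_DS)/R_D. Equating: 5.39 V_DS² − 23.73 V_DS + 11.6 = 0, giving V_DS = 0.56 V (the root below V_ov).
I_D = (11.6 − 0.56) / 6.03 = 1.83 mA.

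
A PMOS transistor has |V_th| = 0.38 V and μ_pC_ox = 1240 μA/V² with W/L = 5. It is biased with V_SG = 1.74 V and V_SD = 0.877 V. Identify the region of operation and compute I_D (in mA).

k_p = μ_pC_ox · (W/L) = 6.2 mA/V².
V_ov = V_SG − |V_th| = 1.74 − 0.38 = 1.36 V.
Since V_SD = 0.877 V < V_ov = 1.36 V, the device is in the triode region.
I_D = k_p [V_ov · V_SD − ½ V_SD²] = 6.2 × [1.36 × 0.877 − 0.5 × 0.877²] = 5.01 mA.

Triode; I_D = 5.01 mA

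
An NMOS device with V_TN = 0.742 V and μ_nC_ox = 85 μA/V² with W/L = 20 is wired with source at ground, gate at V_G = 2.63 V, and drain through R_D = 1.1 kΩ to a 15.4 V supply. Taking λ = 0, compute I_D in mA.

I_D = 3.03 mA

V_GS = V_G = 2.63 V, so V_ov = 2.63 − 0.742 = 1.89 V.
k_n = μ_nC_ox · (W/L) = 1.7 mA/V².
Assume saturation: I_D = ½ k_n V_ov² = 0.5 × 1.7 × 1.89² = 3.03 mA, giving V_DS = V_DD − I_D R_D = 15.4 − 3.03 × 1.1 = 12.1 V.
V_DS = 12.1 V ≥ V_ov = 1.89 V, confirming saturation.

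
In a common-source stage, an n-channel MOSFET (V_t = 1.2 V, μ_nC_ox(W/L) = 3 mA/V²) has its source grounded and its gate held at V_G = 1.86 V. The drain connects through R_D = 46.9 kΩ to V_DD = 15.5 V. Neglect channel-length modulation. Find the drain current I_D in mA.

V_GS = V_G = 1.86 V, so V_ov = 1.86 − 1.2 = 0.66 V.
Assume saturation: I_D = ½ k_n V_ov² = 0.5 × 3 × 0.66² = 0.653 mA, giving V_DS = V_DD − I_D R_D = 15.5 − 0.653 × 46.9 = -15.1 V.
But -15.1 V < V_ov = 0.66 V, so the device is actually in triode.
In triode I_D = k_n[V_ov V_DS − ½ V_DS²] and I_D = (V_DD − V_DS)/R_D. Equating: 70.3 V_DS² − 93.86 V_DS + 15.5 = 0, giving V_DS = 0.193 V (the root below V_ov).
I_D = (15.5 − 0.193) / 46.9 = 0.326 mA.

I_D = 0.326 mA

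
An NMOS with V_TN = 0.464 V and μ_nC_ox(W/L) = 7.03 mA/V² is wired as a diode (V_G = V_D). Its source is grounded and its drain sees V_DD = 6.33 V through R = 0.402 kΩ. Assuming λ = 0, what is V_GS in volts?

V_GS = 2.18 V

With gate tied to drain, V_GS = V_DS ≥ V_GS − V_TN, so the device is in saturation.
KCL at the drain: ½ k_n (V_GS − V_TN)² = (V_DD − V_GS)/R.
Let x = V_GS − 0.464. Then 1.41 x² + x − 5.866 = 0, giving x = 1.71 V (positive root), so V_GS = 2.18 V.
I_D = (V_DD − V_GS)/R = (6.33 − 2.18) / 0.402 = 10.3 mA.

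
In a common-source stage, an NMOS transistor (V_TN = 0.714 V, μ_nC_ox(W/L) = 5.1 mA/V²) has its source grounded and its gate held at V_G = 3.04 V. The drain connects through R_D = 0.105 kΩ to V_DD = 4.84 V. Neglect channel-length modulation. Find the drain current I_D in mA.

V_GS = V_G = 3.04 V, so V_ov = 3.04 − 0.714 = 2.33 V.
Assume saturation: I_D = ½ k_n V_ov² = 0.5 × 5.1 × 2.33² = 13.8 mA, giving V_DS = V_DD − I_D R_D = 4.84 − 13.8 × 0.105 = 3.39 V.
V_DS = 3.39 V ≥ V_ov = 2.33 V, confirming saturation.

I_D = 13.8 mA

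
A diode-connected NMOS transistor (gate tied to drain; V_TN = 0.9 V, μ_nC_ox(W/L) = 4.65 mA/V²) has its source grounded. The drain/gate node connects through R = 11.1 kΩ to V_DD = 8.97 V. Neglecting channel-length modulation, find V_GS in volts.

With gate tied to drain, V_GS = V_DS ≥ V_GS − V_TN, so the device is in saturation.
KCL at the drain: ½ k_n (V_GS − V_TN)² = (V_DD − V_GS)/R.
Let x = V_GS − 0.9. Then 25.8 x² + x − 8.07 = 0, giving x = 0.54 V (positive root), so V_GS = 1.44 V.
I_D = (V_DD − V_GS)/R = (8.97 − 1.44) / 11.1 = 0.678 mA.

V_GS = 1.44 V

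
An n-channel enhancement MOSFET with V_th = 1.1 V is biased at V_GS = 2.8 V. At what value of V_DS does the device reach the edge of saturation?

V_DS,sat = 1.70 V

The boundary between triode and saturation is V_DS = V_GS − V_th = V_ov.
V_ov = 2.8 − 1.1 = 1.7 V.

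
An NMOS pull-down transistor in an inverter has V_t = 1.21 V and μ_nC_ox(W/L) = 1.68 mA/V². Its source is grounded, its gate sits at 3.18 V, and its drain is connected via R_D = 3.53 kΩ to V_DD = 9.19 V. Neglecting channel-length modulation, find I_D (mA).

V_GS = V_G = 3.18 V, so V_ov = 3.18 − 1.21 = 1.97 V.
Assume saturation: I_D = ½ k_n V_ov² = 0.5 × 1.68 × 1.97² = 3.26 mA, giving V_DS = V_DD − I_D R_D = 9.19 − 3.26 × 3.53 = -2.32 V.
But -2.32 V < V_ov = 1.97 V, so the device is actually in triode.
In triode I_D = k_n[V_ov V_DS − ½ V_DS²] and I_D = (V_DD − V_DS)/R_D. Equating: 2.97 V_DS² − 12.68 V_DS + 9.19 = 0, giving V_DS = 0.924 V (the root below V_ov).
I_D = (9.19 − 0.924) / 3.53 = 2.34 mA.

I_D = 2.34 mA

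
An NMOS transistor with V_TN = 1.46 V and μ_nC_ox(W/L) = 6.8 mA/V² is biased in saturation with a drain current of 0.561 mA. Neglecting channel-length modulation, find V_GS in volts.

V_GS = 1.87 V

In saturation I_D = ½ k_n (V_GS − V_TN)², so V_GS − V_TN = √(2 I_D / k_n) = √(2 × 0.561 / 6.8) = 0.406 V.
V_GS = 1.46 + 0.406 = 1.87 V.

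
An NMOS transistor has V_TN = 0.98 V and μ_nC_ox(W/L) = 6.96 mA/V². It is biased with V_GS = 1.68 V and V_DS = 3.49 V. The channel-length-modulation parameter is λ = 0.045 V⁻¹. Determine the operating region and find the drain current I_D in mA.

V_ov = V_GS − V_TN = 1.68 − 0.98 = 0.7 V.
Since V_DS = 3.49 V ≥ V_ov = 0.7 V, the device is in saturation.
I_D = ½ k_n V_ov² (1 + λ V_DS) = 0.5 × 6.96 × 0.7² × (1 + 0.045 × 3.49) = 1.97 mA.

Saturation; I_D = 1.97 mA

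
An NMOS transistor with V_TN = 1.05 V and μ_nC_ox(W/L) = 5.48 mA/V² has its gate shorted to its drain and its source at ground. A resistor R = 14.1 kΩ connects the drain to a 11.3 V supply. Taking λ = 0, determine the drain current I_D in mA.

With gate tied to drain, V_GS = V_DS ≥ V_GS − V_TN, so the device is in saturation.
KCL at the drain: ½ k_n (V_GS − V_TN)² = (V_DD − V_GS)/R.
Let x = V_GS − 1.05. Then 38.6 x² + x − 10.25 = 0, giving x = 0.502 V (positive root), so V_GS = 1.55 V.
I_D = (V_DD − V_GS)/R = (11.3 − 1.55) / 14.1 = 0.691 mA.

I_D = 0.691 mA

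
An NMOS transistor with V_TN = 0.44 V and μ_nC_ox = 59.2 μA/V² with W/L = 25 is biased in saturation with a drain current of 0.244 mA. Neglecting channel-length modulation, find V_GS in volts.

k_n = μ_nC_ox · (W/L) = 1.48 mA/V².
In saturation I_D = ½ k_n (V_GS − V_TN)², so V_GS − V_TN = √(2 I_D / k_n) = √(2 × 0.244 / 1.48) = 0.574 V.
V_GS = 0.44 + 0.574 = 1.01 V.

V_GS = 1.01 V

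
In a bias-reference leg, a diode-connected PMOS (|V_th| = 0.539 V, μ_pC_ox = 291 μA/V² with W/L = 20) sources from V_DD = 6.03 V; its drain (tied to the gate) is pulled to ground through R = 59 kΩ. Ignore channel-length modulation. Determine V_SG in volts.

With gate tied to drain, V_SG = V_SD ≥ V_SG − |V_th|, so the device is in saturation.
k_p = μ_pC_ox · (W/L) = 5.82 mA/V².
KCL at the drain: ½ k_p (V_SG − |V_th|)² = (V_DD − V_SG)/R.
Let x = V_SG − 0.539. Then 172 x² + x − 5.491 = 0, giving x = 0.176 V (positive root), so V_SG = 0.715 V.
I_D = (V_DD − V_SG)/R = (6.03 − 0.715) / 59 = 0.0901 mA.

V_SG = 0.715 V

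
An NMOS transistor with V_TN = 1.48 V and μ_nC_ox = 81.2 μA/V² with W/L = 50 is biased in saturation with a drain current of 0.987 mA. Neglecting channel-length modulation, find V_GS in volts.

k_n = μ_nC_ox · (W/L) = 4.06 mA/V².
In saturation I_D = ½ k_n (V_GS − V_TN)², so V_GS − V_TN = √(2 I_D / k_n) = √(2 × 0.987 / 4.06) = 0.697 V.
V_GS = 1.48 + 0.697 = 2.18 V.

V_GS = 2.18 V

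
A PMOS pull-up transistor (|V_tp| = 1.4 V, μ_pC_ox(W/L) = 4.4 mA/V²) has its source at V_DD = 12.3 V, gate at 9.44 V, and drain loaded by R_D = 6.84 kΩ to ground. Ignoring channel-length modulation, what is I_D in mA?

V_SG = V_DD − V_G = 12.3 − 9.44 = 2.86 V, so V_ov = 2.86 − 1.4 = 1.46 V.
Assume saturation: I_D = ½ k_p V_ov² = 0.5 × 4.4 × 1.46² = 4.69 mA, giving V_SD = V_DD − I_D R_D = 12.3 − 4.69 × 6.84 = -19.8 V.
But -19.8 V < V_ov = 1.46 V, so the device is actually in triode.
In triode I_D = k_p[V_ov V_SD − ½ V_SD²] and I_D = (V_DD − V_SD)/R_D. Equating: 15 V_SD² − 44.94 V_SD + 12.3 = 0, giving V_SD = 0.305 V (the root below V_ov).
I_D = (12.3 − 0.305) / 6.84 = 1.75 mA.

I_D = 1.75 mA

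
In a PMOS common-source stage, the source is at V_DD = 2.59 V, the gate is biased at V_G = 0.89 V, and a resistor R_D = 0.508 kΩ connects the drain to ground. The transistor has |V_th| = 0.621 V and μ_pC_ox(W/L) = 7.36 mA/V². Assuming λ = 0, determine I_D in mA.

V_SG = V_DD − V_G = 2.59 − 0.89 = 1.7 V, so V_ov = 1.7 − 0.621 = 1.08 V.
Assume saturation: I_D = ½ k_p V_ov² = 0.5 × 7.36 × 1.08² = 4.28 mA, giving V_SD = V_DD − I_D R_D = 2.59 − 4.28 × 0.508 = 0.414 V.
But 0.414 V < V_ov = 1.08 V, so the device is actually in triode.
In triode I_D = k_p[V_ov V_SD − ½ V_SD²] and I_D = (V_DD − V_SD)/R_D. Equating: 1.87 V_SD² − 5.034 V_SD + 2.59 = 0, giving V_SD = 0.693 V (the root below V_ov).
I_D = (2.59 − 0.693) / 0.508 = 3.74 mA.

I_D = 3.74 mA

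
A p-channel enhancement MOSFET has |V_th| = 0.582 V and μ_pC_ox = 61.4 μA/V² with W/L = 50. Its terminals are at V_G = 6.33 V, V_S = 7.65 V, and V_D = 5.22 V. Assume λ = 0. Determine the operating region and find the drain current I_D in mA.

V_SG = V_S − V_G = 7.65 − 6.33 = 1.32 V; V_SD = V_S − V_D = 7.65 − 5.22 = 2.43 V.
k_p = μ_pC_ox · (W/L) = 3.07 mA/V².
V_ov = V_SG − |V_th| = 1.32 − 0.582 = 0.738 V.
Since V_SD = 2.43 V ≥ V_ov = 0.738 V, the device is in saturation.
I_D = ½ k_p V_ov² = 0.5 × 3.07 × 0.738² = 0.836 mA.

Saturation; I_D = 0.836 mA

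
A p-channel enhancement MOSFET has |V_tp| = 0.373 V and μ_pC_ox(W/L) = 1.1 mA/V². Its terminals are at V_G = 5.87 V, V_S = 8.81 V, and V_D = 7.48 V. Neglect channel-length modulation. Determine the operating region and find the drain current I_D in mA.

Triode; I_D = 2.78 mA

V_SG = V_S − V_G = 8.81 − 5.87 = 2.94 V; V_SD = V_S − V_D = 8.81 − 7.48 = 1.33 V.
V_ov = V_SG − |V_tp| = 2.94 − 0.373 = 2.57 V.
Since V_SD = 1.33 V < V_ov = 2.57 V, the device is in the triode region.
I_D = k_p [V_ov · V_SD − ½ V_SD²] = 1.1 × [2.57 × 1.33 − 0.5 × 1.33²] = 2.78 mA.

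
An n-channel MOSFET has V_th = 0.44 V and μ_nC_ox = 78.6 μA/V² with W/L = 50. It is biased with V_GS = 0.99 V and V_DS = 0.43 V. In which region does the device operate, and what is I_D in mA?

Triode; I_D = 0.566 mA

k_n = μ_nC_ox · (W/L) = 3.93 mA/V².
V_ov = V_GS − V_th = 0.99 − 0.44 = 0.55 V.
Since V_DS = 0.43 V < V_ov = 0.55 V, the device is in the triode region.
I_D = k_n [V_ov · V_DS − ½ V_DS²] = 3.93 × [0.55 × 0.43 − 0.5 × 0.43²] = 0.566 mA.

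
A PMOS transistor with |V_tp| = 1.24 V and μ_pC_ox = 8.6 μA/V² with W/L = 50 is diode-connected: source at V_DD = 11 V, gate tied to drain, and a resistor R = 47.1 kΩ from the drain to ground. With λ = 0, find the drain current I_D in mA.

With gate tied to drain, V_SG = V_SD ≥ V_SG − |V_tp|, so the device is in saturation.
k_p = μ_pC_ox · (W/L) = 0.43 mA/V².
KCL at the drain: ½ k_p (V_SG − |V_tp|)² = (V_DD − V_SG)/R.
Let x = V_SG − 1.24. Then 10.1 x² + x − 9.76 = 0, giving x = 0.934 V (positive root), so V_SG = 2.17 V.
I_D = (V_DD − V_SG)/R = (11 − 2.17) / 47.1 = 0.187 mA.

I_D = 0.187 mA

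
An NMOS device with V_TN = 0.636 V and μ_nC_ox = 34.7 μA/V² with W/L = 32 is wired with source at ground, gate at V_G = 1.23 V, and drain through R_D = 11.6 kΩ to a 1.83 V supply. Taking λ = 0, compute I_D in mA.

I_D = 0.135 mA

V_GS = V_G = 1.23 V, so V_ov = 1.23 − 0.636 = 0.594 V.
k_n = μ_nC_ox · (W/L) = 1.11 mA/V².
Assume saturation: I_D = ½ k_n V_ov² = 0.5 × 1.11 × 0.594² = 0.196 mA, giving V_DS = V_DD − I_D R_D = 1.83 − 0.196 × 11.6 = -0.442 V.
But -0.442 V < V_ov = 0.594 V, so the device is actually in triode.
In triode I_D = k_n[V_ov V_DS − ½ V_DS²] and I_D = (V_DD − V_DS)/R_D. Equating: 6.44 V_DS² − 8.651 V_DS + 1.83 = 0, giving V_DS = 0.263 V (the root below V_ov).
I_D = (1.83 − 0.263) / 11.6 = 0.135 mA.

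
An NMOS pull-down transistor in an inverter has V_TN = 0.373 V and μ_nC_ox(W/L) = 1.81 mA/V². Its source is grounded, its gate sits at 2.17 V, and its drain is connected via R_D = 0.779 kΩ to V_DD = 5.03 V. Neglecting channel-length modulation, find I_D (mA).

V_GS = V_G = 2.17 V, so V_ov = 2.17 − 0.373 = 1.8 V.
Assume saturation: I_D = ½ k_n V_ov² = 0.5 × 1.81 × 1.8² = 2.92 mA, giving V_DS = V_DD − I_D R_D = 5.03 − 2.92 × 0.779 = 2.75 V.
V_DS = 2.75 V ≥ V_ov = 1.8 V, confirming saturation.

I_D = 2.92 mA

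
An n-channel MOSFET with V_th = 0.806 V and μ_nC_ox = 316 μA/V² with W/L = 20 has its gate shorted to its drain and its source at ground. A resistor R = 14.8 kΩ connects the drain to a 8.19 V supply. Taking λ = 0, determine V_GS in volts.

V_GS = 1.19 V

With gate tied to drain, V_GS = V_DS ≥ V_GS − V_th, so the device is in saturation.
k_n = μ_nC_ox · (W/L) = 6.32 mA/V².
KCL at the drain: ½ k_n (V_GS − V_th)² = (V_DD − V_GS)/R.
Let x = V_GS − 0.806. Then 46.8 x² + x − 7.384 = 0, giving x = 0.387 V (positive root), so V_GS = 1.19 V.
I_D = (V_DD − V_GS)/R = (8.19 − 1.19) / 14.8 = 0.473 mA.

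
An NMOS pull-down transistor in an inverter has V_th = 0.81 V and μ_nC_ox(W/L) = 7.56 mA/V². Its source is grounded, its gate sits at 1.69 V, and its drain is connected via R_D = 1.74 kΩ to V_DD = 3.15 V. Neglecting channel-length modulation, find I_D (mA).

V_GS = V_G = 1.69 V, so V_ov = 1.69 − 0.81 = 0.88 V.
Assume saturation: I_D = ½ k_n V_ov² = 0.5 × 7.56 × 0.88² = 2.93 mA, giving V_DS = V_DD − I_D R_D = 3.15 − 2.93 × 1.74 = -1.94 V.
But -1.94 V < V_ov = 0.88 V, so the device is actually in triode.
In triode I_D = k_n[V_ov V_DS − ½ V_DS²] and I_D = (V_DD − V_DS)/R_D. Equating: 6.58 V_DS² − 12.58 V_DS + 3.15 = 0, giving V_DS = 0.296 V (the root below V_ov).
I_D = (3.15 − 0.296) / 1.74 = 1.64 mA.

I_D = 1.64 mA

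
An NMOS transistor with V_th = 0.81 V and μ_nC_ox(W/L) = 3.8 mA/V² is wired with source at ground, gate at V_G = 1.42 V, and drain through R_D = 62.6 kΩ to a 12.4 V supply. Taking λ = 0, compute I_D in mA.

V_GS = V_G = 1.42 V, so V_ov = 1.42 − 0.81 = 0.61 V.
Assume saturation: I_D = ½ k_n V_ov² = 0.5 × 3.8 × 0.61² = 0.707 mA, giving V_DS = V_DD − I_D R_D = 12.4 − 0.707 × 62.6 = -31.9 V.
But -31.9 V < V_ov = 0.61 V, so the device is actually in triode.
In triode I_D = k_n[V_ov V_DS − ½ V_DS²] and I_D = (V_DD − V_DS)/R_D. Equating: 119 V_DS² − 146.1 V_DS + 12.4 = 0, giving V_DS = 0.0917 V (the root below V_ov).
I_D = (12.4 − 0.0917) / 62.6 = 0.197 mA.

I_D = 0.197 mA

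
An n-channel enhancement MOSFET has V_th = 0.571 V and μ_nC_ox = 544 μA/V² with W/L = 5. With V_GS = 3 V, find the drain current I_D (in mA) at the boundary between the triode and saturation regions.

At the boundary V_DS = V_ov = V_GS − V_th = 3 − 0.571 = 2.43 V.
k_n = μ_nC_ox · (W/L) = 2.72 mA/V².
I_D = ½ k_n V_ov² = 0.5 × 2.72 × 2.43² = 8.02 mA.

I_D = 8.02 mA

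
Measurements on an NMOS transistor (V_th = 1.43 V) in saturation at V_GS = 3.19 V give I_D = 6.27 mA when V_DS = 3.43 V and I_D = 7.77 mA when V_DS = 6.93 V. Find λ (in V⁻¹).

With V_GS fixed, I_D ∝ (1 + λ V_DS) in saturation, so I_D2/I_D1 = (1 + λ V_DS2)/(1 + λ V_DS1).
7.77/6.27 = 1.239 = (1 + 6.93 λ)/(1 + 3.43 λ).
Solving: λ (I_D1 V_DS2 − I_D2 V_DS1) = I_D2 − I_D1, so λ = (7.77 − 6.27) / (6.27 × 6.93 − 7.77 × 3.43) = 1.5 / 16.8 = 0.0893 V⁻¹.

λ = 0.0893 V⁻¹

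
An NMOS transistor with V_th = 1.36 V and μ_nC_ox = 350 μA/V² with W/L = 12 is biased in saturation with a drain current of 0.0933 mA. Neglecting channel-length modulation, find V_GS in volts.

V_GS = 1.57 V

k_n = μ_nC_ox · (W/L) = 4.2 mA/V².
In saturation I_D = ½ k_n (V_GS − V_th)², so V_GS − V_th = √(2 I_D / k_n) = √(2 × 0.0933 / 4.2) = 0.211 V.
V_GS = 1.36 + 0.211 = 1.57 V.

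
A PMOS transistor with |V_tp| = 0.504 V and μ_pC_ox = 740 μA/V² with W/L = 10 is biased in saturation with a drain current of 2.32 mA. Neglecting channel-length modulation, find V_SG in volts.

k_p = μ_pC_ox · (W/L) = 7.4 mA/V².
In saturation I_D = ½ k_p (V_SG − |V_tp|)², so V_SG − |V_tp| = √(2 I_D / k_p) = √(2 × 2.32 / 7.4) = 0.792 V.
V_SG = 0.504 + 0.792 = 1.3 V.

V_SG = 1.30 V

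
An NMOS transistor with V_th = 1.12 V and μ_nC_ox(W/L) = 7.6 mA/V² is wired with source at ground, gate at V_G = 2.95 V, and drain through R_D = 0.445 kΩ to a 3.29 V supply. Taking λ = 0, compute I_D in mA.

I_D = 6.22 mA

V_GS = V_G = 2.95 V, so V_ov = 2.95 − 1.12 = 1.83 V.
Assume saturation: I_D = ½ k_n V_ov² = 0.5 × 7.6 × 1.83² = 12.7 mA, giving V_DS = V_DD − I_D R_D = 3.29 − 12.7 × 0.445 = -2.37 V.
But -2.37 V < V_ov = 1.83 V, so the device is actually in triode.
In triode I_D = k_n[V_ov V_DS − ½ V_DS²] and I_D = (V_DD − V_DS)/R_D. Equating: 1.69 V_DS² − 7.189 V_DS + 3.29 = 0, giving V_DS = 0.522 V (the root below V_ov).
I_D = (3.29 − 0.522) / 0.445 = 6.22 mA.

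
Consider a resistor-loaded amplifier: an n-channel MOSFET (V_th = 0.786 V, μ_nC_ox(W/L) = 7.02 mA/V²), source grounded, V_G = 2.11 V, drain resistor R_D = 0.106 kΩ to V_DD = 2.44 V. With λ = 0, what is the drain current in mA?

I_D = 6.15 mA

V_GS = V_G = 2.11 V, so V_ov = 2.11 − 0.786 = 1.32 V.
Assume saturation: I_D = ½ k_n V_ov² = 0.5 × 7.02 × 1.32² = 6.15 mA, giving V_DS = V_DD − I_D R_D = 2.44 − 6.15 × 0.106 = 1.79 V.
V_DS = 1.79 V ≥ V_ov = 1.32 V, confirming saturation.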